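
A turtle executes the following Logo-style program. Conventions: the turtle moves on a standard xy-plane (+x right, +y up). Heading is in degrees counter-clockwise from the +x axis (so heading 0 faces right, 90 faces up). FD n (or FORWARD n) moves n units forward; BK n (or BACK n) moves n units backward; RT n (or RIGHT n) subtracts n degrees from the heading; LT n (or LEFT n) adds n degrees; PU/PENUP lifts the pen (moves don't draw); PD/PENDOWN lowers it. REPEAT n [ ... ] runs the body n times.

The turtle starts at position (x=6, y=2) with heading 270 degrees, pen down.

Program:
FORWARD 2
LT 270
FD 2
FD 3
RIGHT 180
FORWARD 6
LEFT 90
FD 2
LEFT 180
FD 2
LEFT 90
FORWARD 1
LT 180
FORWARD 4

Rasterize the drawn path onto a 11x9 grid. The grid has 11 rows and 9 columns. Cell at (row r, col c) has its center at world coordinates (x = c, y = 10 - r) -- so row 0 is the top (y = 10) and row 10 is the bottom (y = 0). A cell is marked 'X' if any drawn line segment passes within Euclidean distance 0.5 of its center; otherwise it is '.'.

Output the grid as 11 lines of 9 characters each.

Segment 0: (6,2) -> (6,0)
Segment 1: (6,0) -> (4,0)
Segment 2: (4,0) -> (1,0)
Segment 3: (1,0) -> (7,0)
Segment 4: (7,0) -> (7,2)
Segment 5: (7,2) -> (7,0)
Segment 6: (7,0) -> (8,-0)
Segment 7: (8,-0) -> (4,0)

Answer: .........
.........
.........
.........
.........
.........
.........
.........
......XX.
......XX.
.XXXXXXXX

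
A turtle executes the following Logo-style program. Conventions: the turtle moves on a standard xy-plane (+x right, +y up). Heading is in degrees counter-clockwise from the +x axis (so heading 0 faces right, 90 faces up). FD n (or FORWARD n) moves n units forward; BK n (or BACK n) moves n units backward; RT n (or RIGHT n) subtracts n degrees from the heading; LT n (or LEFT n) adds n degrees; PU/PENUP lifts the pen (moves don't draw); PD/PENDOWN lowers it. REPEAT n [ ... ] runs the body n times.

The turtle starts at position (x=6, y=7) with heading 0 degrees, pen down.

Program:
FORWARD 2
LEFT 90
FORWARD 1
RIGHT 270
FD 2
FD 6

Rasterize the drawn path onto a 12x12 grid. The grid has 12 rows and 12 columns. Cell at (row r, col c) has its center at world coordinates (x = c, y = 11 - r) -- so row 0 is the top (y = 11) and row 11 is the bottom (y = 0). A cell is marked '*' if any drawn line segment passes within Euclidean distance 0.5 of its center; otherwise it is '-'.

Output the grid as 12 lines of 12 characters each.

Answer: ------------
------------
------------
*********---
------***---
------------
------------
------------
------------
------------
------------
------------

Derivation:
Segment 0: (6,7) -> (8,7)
Segment 1: (8,7) -> (8,8)
Segment 2: (8,8) -> (6,8)
Segment 3: (6,8) -> (0,8)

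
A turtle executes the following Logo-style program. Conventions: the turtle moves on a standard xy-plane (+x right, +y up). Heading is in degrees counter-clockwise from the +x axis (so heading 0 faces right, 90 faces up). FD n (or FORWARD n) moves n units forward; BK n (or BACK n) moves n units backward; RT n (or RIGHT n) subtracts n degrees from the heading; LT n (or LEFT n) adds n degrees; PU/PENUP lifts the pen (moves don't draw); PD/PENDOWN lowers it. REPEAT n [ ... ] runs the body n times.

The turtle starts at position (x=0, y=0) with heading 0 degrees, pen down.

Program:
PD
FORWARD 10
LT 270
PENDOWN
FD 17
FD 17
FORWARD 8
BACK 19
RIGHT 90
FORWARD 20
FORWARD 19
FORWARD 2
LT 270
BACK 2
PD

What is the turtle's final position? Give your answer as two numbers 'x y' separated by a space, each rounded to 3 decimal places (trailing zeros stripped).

Executing turtle program step by step:
Start: pos=(0,0), heading=0, pen down
PD: pen down
FD 10: (0,0) -> (10,0) [heading=0, draw]
LT 270: heading 0 -> 270
PD: pen down
FD 17: (10,0) -> (10,-17) [heading=270, draw]
FD 17: (10,-17) -> (10,-34) [heading=270, draw]
FD 8: (10,-34) -> (10,-42) [heading=270, draw]
BK 19: (10,-42) -> (10,-23) [heading=270, draw]
RT 90: heading 270 -> 180
FD 20: (10,-23) -> (-10,-23) [heading=180, draw]
FD 19: (-10,-23) -> (-29,-23) [heading=180, draw]
FD 2: (-29,-23) -> (-31,-23) [heading=180, draw]
LT 270: heading 180 -> 90
BK 2: (-31,-23) -> (-31,-25) [heading=90, draw]
PD: pen down
Final: pos=(-31,-25), heading=90, 9 segment(s) drawn

Answer: -31 -25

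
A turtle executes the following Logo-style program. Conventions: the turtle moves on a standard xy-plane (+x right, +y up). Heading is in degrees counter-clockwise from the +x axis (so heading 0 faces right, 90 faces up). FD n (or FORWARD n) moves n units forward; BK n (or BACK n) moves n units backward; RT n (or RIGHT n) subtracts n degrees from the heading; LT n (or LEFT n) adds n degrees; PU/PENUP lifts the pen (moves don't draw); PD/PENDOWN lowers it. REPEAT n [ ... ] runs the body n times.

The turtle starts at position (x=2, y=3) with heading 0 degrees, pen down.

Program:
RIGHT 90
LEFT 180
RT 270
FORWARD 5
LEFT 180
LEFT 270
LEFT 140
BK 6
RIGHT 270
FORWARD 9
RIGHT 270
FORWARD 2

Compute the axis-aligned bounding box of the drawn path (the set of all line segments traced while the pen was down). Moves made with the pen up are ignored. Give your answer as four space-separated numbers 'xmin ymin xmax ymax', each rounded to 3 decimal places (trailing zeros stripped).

Answer: -15.037 -1.596 2 4.189

Derivation:
Executing turtle program step by step:
Start: pos=(2,3), heading=0, pen down
RT 90: heading 0 -> 270
LT 180: heading 270 -> 90
RT 270: heading 90 -> 180
FD 5: (2,3) -> (-3,3) [heading=180, draw]
LT 180: heading 180 -> 0
LT 270: heading 0 -> 270
LT 140: heading 270 -> 50
BK 6: (-3,3) -> (-6.857,-1.596) [heading=50, draw]
RT 270: heading 50 -> 140
FD 9: (-6.857,-1.596) -> (-13.751,4.189) [heading=140, draw]
RT 270: heading 140 -> 230
FD 2: (-13.751,4.189) -> (-15.037,2.657) [heading=230, draw]
Final: pos=(-15.037,2.657), heading=230, 4 segment(s) drawn

Segment endpoints: x in {-15.037, -13.751, -6.857, -3, 2}, y in {-1.596, 2.657, 3, 3, 4.189}
xmin=-15.037, ymin=-1.596, xmax=2, ymax=4.189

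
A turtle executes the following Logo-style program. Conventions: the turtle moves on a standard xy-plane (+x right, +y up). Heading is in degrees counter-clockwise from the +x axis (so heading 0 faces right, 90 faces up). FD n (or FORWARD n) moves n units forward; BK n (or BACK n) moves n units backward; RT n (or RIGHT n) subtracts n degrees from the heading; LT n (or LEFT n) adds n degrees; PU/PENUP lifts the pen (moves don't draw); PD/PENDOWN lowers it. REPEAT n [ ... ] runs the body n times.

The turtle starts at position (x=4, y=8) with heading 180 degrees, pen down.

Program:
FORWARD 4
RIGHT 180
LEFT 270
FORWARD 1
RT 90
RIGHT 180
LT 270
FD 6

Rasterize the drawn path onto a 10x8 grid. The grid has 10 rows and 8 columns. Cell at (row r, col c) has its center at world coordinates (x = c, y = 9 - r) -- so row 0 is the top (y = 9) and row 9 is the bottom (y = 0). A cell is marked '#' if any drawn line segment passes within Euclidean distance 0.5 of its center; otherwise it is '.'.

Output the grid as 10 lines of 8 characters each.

Answer: ........
#####...
#.......
#.......
#.......
#.......
#.......
#.......
#.......
........

Derivation:
Segment 0: (4,8) -> (0,8)
Segment 1: (0,8) -> (-0,7)
Segment 2: (-0,7) -> (-0,1)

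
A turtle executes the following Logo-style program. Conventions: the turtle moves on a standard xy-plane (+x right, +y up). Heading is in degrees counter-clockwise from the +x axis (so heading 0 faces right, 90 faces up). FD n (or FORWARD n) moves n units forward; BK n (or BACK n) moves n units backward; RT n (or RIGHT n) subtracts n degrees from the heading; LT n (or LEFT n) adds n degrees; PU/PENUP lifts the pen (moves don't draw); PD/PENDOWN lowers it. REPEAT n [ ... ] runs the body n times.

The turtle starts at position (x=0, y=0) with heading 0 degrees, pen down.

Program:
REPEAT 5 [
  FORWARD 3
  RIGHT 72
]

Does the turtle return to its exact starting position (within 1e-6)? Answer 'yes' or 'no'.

Answer: yes

Derivation:
Executing turtle program step by step:
Start: pos=(0,0), heading=0, pen down
REPEAT 5 [
  -- iteration 1/5 --
  FD 3: (0,0) -> (3,0) [heading=0, draw]
  RT 72: heading 0 -> 288
  -- iteration 2/5 --
  FD 3: (3,0) -> (3.927,-2.853) [heading=288, draw]
  RT 72: heading 288 -> 216
  -- iteration 3/5 --
  FD 3: (3.927,-2.853) -> (1.5,-4.617) [heading=216, draw]
  RT 72: heading 216 -> 144
  -- iteration 4/5 --
  FD 3: (1.5,-4.617) -> (-0.927,-2.853) [heading=144, draw]
  RT 72: heading 144 -> 72
  -- iteration 5/5 --
  FD 3: (-0.927,-2.853) -> (0,0) [heading=72, draw]
  RT 72: heading 72 -> 0
]
Final: pos=(0,0), heading=0, 5 segment(s) drawn

Start position: (0, 0)
Final position: (0, 0)
Distance = 0; < 1e-6 -> CLOSED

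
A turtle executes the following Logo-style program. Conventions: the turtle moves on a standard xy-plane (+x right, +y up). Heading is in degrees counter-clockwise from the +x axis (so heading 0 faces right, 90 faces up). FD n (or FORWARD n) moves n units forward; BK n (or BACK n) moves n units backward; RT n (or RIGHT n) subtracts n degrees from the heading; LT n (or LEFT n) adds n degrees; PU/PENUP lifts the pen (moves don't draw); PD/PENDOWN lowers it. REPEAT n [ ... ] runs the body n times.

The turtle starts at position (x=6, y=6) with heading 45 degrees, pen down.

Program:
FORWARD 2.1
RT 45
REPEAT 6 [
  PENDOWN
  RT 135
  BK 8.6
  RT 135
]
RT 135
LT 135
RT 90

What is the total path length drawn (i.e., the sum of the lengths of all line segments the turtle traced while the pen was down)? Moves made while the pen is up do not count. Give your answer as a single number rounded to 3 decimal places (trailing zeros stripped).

Answer: 53.7

Derivation:
Executing turtle program step by step:
Start: pos=(6,6), heading=45, pen down
FD 2.1: (6,6) -> (7.485,7.485) [heading=45, draw]
RT 45: heading 45 -> 0
REPEAT 6 [
  -- iteration 1/6 --
  PD: pen down
  RT 135: heading 0 -> 225
  BK 8.6: (7.485,7.485) -> (13.566,13.566) [heading=225, draw]
  RT 135: heading 225 -> 90
  -- iteration 2/6 --
  PD: pen down
  RT 135: heading 90 -> 315
  BK 8.6: (13.566,13.566) -> (7.485,19.647) [heading=315, draw]
  RT 135: heading 315 -> 180
  -- iteration 3/6 --
  PD: pen down
  RT 135: heading 180 -> 45
  BK 8.6: (7.485,19.647) -> (1.404,13.566) [heading=45, draw]
  RT 135: heading 45 -> 270
  -- iteration 4/6 --
  PD: pen down
  RT 135: heading 270 -> 135
  BK 8.6: (1.404,13.566) -> (7.485,7.485) [heading=135, draw]
  RT 135: heading 135 -> 0
  -- iteration 5/6 --
  PD: pen down
  RT 135: heading 0 -> 225
  BK 8.6: (7.485,7.485) -> (13.566,13.566) [heading=225, draw]
  RT 135: heading 225 -> 90
  -- iteration 6/6 --
  PD: pen down
  RT 135: heading 90 -> 315
  BK 8.6: (13.566,13.566) -> (7.485,19.647) [heading=315, draw]
  RT 135: heading 315 -> 180
]
RT 135: heading 180 -> 45
LT 135: heading 45 -> 180
RT 90: heading 180 -> 90
Final: pos=(7.485,19.647), heading=90, 7 segment(s) drawn

Segment lengths:
  seg 1: (6,6) -> (7.485,7.485), length = 2.1
  seg 2: (7.485,7.485) -> (13.566,13.566), length = 8.6
  seg 3: (13.566,13.566) -> (7.485,19.647), length = 8.6
  seg 4: (7.485,19.647) -> (1.404,13.566), length = 8.6
  seg 5: (1.404,13.566) -> (7.485,7.485), length = 8.6
  seg 6: (7.485,7.485) -> (13.566,13.566), length = 8.6
  seg 7: (13.566,13.566) -> (7.485,19.647), length = 8.6
Total = 53.7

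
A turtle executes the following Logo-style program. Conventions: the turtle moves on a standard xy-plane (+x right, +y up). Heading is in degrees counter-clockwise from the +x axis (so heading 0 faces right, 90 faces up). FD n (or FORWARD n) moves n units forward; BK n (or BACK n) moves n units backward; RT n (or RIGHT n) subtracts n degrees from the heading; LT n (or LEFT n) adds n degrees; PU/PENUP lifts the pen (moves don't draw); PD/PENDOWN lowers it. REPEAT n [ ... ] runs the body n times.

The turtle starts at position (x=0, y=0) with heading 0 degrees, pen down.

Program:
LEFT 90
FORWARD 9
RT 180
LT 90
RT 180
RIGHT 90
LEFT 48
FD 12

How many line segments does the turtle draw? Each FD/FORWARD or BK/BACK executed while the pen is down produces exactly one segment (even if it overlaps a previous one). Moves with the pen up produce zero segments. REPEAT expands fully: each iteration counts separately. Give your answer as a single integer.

Answer: 2

Derivation:
Executing turtle program step by step:
Start: pos=(0,0), heading=0, pen down
LT 90: heading 0 -> 90
FD 9: (0,0) -> (0,9) [heading=90, draw]
RT 180: heading 90 -> 270
LT 90: heading 270 -> 0
RT 180: heading 0 -> 180
RT 90: heading 180 -> 90
LT 48: heading 90 -> 138
FD 12: (0,9) -> (-8.918,17.03) [heading=138, draw]
Final: pos=(-8.918,17.03), heading=138, 2 segment(s) drawn
Segments drawn: 2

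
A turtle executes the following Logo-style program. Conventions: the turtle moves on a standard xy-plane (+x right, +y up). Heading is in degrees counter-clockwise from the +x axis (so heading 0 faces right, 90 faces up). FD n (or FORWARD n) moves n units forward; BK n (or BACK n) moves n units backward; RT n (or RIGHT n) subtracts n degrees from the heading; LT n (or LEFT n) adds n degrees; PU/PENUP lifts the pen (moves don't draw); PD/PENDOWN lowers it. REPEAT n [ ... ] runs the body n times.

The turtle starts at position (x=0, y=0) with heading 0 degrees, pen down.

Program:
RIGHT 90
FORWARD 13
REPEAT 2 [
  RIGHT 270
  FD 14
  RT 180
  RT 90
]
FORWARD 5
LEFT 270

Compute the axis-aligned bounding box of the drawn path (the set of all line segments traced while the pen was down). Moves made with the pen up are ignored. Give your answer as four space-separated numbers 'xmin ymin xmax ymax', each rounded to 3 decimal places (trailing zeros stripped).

Executing turtle program step by step:
Start: pos=(0,0), heading=0, pen down
RT 90: heading 0 -> 270
FD 13: (0,0) -> (0,-13) [heading=270, draw]
REPEAT 2 [
  -- iteration 1/2 --
  RT 270: heading 270 -> 0
  FD 14: (0,-13) -> (14,-13) [heading=0, draw]
  RT 180: heading 0 -> 180
  RT 90: heading 180 -> 90
  -- iteration 2/2 --
  RT 270: heading 90 -> 180
  FD 14: (14,-13) -> (0,-13) [heading=180, draw]
  RT 180: heading 180 -> 0
  RT 90: heading 0 -> 270
]
FD 5: (0,-13) -> (0,-18) [heading=270, draw]
LT 270: heading 270 -> 180
Final: pos=(0,-18), heading=180, 4 segment(s) drawn

Segment endpoints: x in {0, 0, 0, 14}, y in {-18, -13, -13, -13, 0}
xmin=0, ymin=-18, xmax=14, ymax=0

Answer: 0 -18 14 0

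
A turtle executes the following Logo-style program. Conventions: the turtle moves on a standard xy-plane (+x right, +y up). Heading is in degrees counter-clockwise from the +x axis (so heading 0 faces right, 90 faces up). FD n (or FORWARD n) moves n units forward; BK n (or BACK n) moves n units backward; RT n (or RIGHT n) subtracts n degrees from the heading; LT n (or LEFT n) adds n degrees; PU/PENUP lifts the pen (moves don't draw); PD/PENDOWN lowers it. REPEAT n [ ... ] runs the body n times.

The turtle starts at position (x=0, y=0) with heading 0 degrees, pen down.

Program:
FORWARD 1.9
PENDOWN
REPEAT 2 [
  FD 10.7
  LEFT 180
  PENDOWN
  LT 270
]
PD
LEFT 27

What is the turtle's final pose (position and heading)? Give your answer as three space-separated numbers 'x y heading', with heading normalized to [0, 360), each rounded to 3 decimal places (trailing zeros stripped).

Answer: 12.6 10.7 207

Derivation:
Executing turtle program step by step:
Start: pos=(0,0), heading=0, pen down
FD 1.9: (0,0) -> (1.9,0) [heading=0, draw]
PD: pen down
REPEAT 2 [
  -- iteration 1/2 --
  FD 10.7: (1.9,0) -> (12.6,0) [heading=0, draw]
  LT 180: heading 0 -> 180
  PD: pen down
  LT 270: heading 180 -> 90
  -- iteration 2/2 --
  FD 10.7: (12.6,0) -> (12.6,10.7) [heading=90, draw]
  LT 180: heading 90 -> 270
  PD: pen down
  LT 270: heading 270 -> 180
]
PD: pen down
LT 27: heading 180 -> 207
Final: pos=(12.6,10.7), heading=207, 3 segment(s) drawn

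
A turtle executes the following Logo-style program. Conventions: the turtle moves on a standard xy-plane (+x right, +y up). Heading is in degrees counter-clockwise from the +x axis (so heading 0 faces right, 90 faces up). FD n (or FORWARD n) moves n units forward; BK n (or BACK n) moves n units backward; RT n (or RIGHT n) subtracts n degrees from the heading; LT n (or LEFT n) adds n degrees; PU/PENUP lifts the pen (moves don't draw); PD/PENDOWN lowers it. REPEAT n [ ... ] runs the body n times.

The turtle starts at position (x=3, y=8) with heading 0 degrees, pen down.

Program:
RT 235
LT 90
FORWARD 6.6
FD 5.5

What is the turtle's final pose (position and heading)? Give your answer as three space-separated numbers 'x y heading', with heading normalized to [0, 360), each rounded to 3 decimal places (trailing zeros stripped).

Executing turtle program step by step:
Start: pos=(3,8), heading=0, pen down
RT 235: heading 0 -> 125
LT 90: heading 125 -> 215
FD 6.6: (3,8) -> (-2.406,4.214) [heading=215, draw]
FD 5.5: (-2.406,4.214) -> (-6.912,1.06) [heading=215, draw]
Final: pos=(-6.912,1.06), heading=215, 2 segment(s) drawn

Answer: -6.912 1.06 215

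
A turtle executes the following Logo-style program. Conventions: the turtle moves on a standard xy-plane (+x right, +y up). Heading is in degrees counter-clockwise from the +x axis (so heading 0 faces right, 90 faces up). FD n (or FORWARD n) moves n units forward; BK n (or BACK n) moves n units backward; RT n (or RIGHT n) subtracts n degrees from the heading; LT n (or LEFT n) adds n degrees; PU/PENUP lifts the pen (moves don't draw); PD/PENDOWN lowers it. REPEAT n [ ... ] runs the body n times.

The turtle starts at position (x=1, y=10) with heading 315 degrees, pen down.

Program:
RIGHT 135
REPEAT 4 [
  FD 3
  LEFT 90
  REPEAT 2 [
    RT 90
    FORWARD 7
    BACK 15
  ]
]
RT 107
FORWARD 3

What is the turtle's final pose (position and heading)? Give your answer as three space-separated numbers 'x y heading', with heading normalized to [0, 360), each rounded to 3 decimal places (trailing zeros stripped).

Executing turtle program step by step:
Start: pos=(1,10), heading=315, pen down
RT 135: heading 315 -> 180
REPEAT 4 [
  -- iteration 1/4 --
  FD 3: (1,10) -> (-2,10) [heading=180, draw]
  LT 90: heading 180 -> 270
  REPEAT 2 [
    -- iteration 1/2 --
    RT 90: heading 270 -> 180
    FD 7: (-2,10) -> (-9,10) [heading=180, draw]
    BK 15: (-9,10) -> (6,10) [heading=180, draw]
    -- iteration 2/2 --
    RT 90: heading 180 -> 90
    FD 7: (6,10) -> (6,17) [heading=90, draw]
    BK 15: (6,17) -> (6,2) [heading=90, draw]
  ]
  -- iteration 2/4 --
  FD 3: (6,2) -> (6,5) [heading=90, draw]
  LT 90: heading 90 -> 180
  REPEAT 2 [
    -- iteration 1/2 --
    RT 90: heading 180 -> 90
    FD 7: (6,5) -> (6,12) [heading=90, draw]
    BK 15: (6,12) -> (6,-3) [heading=90, draw]
    -- iteration 2/2 --
    RT 90: heading 90 -> 0
    FD 7: (6,-3) -> (13,-3) [heading=0, draw]
    BK 15: (13,-3) -> (-2,-3) [heading=0, draw]
  ]
  -- iteration 3/4 --
  FD 3: (-2,-3) -> (1,-3) [heading=0, draw]
  LT 90: heading 0 -> 90
  REPEAT 2 [
    -- iteration 1/2 --
    RT 90: heading 90 -> 0
    FD 7: (1,-3) -> (8,-3) [heading=0, draw]
    BK 15: (8,-3) -> (-7,-3) [heading=0, draw]
    -- iteration 2/2 --
    RT 90: heading 0 -> 270
    FD 7: (-7,-3) -> (-7,-10) [heading=270, draw]
    BK 15: (-7,-10) -> (-7,5) [heading=270, draw]
  ]
  -- iteration 4/4 --
  FD 3: (-7,5) -> (-7,2) [heading=270, draw]
  LT 90: heading 270 -> 0
  REPEAT 2 [
    -- iteration 1/2 --
    RT 90: heading 0 -> 270
    FD 7: (-7,2) -> (-7,-5) [heading=270, draw]
    BK 15: (-7,-5) -> (-7,10) [heading=270, draw]
    -- iteration 2/2 --
    RT 90: heading 270 -> 180
    FD 7: (-7,10) -> (-14,10) [heading=180, draw]
    BK 15: (-14,10) -> (1,10) [heading=180, draw]
  ]
]
RT 107: heading 180 -> 73
FD 3: (1,10) -> (1.877,12.869) [heading=73, draw]
Final: pos=(1.877,12.869), heading=73, 21 segment(s) drawn

Answer: 1.877 12.869 73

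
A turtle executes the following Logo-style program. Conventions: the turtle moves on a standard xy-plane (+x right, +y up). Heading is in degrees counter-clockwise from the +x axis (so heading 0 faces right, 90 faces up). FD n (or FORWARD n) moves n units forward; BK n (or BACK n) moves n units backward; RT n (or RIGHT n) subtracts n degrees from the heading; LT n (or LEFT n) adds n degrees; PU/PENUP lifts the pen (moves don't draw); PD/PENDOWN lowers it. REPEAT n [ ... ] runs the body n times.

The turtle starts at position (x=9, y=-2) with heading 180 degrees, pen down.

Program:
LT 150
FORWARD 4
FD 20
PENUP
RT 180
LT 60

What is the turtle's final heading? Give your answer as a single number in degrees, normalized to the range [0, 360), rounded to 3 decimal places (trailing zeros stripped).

Executing turtle program step by step:
Start: pos=(9,-2), heading=180, pen down
LT 150: heading 180 -> 330
FD 4: (9,-2) -> (12.464,-4) [heading=330, draw]
FD 20: (12.464,-4) -> (29.785,-14) [heading=330, draw]
PU: pen up
RT 180: heading 330 -> 150
LT 60: heading 150 -> 210
Final: pos=(29.785,-14), heading=210, 2 segment(s) drawn

Answer: 210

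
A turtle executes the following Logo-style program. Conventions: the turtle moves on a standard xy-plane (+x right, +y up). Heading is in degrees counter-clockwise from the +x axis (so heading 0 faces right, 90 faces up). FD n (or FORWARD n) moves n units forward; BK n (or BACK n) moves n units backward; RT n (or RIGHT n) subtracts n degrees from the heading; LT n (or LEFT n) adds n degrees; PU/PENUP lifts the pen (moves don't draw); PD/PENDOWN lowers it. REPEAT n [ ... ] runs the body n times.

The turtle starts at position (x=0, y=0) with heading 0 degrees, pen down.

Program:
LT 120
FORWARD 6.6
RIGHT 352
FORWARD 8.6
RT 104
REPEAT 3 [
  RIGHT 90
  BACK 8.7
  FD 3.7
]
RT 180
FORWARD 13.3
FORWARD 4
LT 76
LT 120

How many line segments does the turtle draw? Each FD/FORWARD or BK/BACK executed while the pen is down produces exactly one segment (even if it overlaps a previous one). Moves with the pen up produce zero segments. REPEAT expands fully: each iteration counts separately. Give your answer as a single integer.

Executing turtle program step by step:
Start: pos=(0,0), heading=0, pen down
LT 120: heading 0 -> 120
FD 6.6: (0,0) -> (-3.3,5.716) [heading=120, draw]
RT 352: heading 120 -> 128
FD 8.6: (-3.3,5.716) -> (-8.595,12.493) [heading=128, draw]
RT 104: heading 128 -> 24
REPEAT 3 [
  -- iteration 1/3 --
  RT 90: heading 24 -> 294
  BK 8.7: (-8.595,12.493) -> (-12.133,20.441) [heading=294, draw]
  FD 3.7: (-12.133,20.441) -> (-10.628,17.06) [heading=294, draw]
  -- iteration 2/3 --
  RT 90: heading 294 -> 204
  BK 8.7: (-10.628,17.06) -> (-2.681,20.599) [heading=204, draw]
  FD 3.7: (-2.681,20.599) -> (-6.061,19.094) [heading=204, draw]
  -- iteration 3/3 --
  RT 90: heading 204 -> 114
  BK 8.7: (-6.061,19.094) -> (-2.522,11.146) [heading=114, draw]
  FD 3.7: (-2.522,11.146) -> (-4.027,14.526) [heading=114, draw]
]
RT 180: heading 114 -> 294
FD 13.3: (-4.027,14.526) -> (1.383,2.376) [heading=294, draw]
FD 4: (1.383,2.376) -> (3.01,-1.278) [heading=294, draw]
LT 76: heading 294 -> 10
LT 120: heading 10 -> 130
Final: pos=(3.01,-1.278), heading=130, 10 segment(s) drawn
Segments drawn: 10

Answer: 10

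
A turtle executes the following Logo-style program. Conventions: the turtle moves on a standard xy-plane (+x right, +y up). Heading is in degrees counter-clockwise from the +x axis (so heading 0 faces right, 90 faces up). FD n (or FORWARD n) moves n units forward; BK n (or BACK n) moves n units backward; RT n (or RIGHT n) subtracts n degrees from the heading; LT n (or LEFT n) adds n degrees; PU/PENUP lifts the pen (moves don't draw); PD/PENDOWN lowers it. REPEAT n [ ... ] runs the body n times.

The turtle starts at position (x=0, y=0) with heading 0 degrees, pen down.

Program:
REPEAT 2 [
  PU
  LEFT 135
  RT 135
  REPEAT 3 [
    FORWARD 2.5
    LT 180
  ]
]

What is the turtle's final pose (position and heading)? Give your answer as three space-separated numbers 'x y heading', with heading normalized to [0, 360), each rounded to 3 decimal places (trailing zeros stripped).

Executing turtle program step by step:
Start: pos=(0,0), heading=0, pen down
REPEAT 2 [
  -- iteration 1/2 --
  PU: pen up
  LT 135: heading 0 -> 135
  RT 135: heading 135 -> 0
  REPEAT 3 [
    -- iteration 1/3 --
    FD 2.5: (0,0) -> (2.5,0) [heading=0, move]
    LT 180: heading 0 -> 180
    -- iteration 2/3 --
    FD 2.5: (2.5,0) -> (0,0) [heading=180, move]
    LT 180: heading 180 -> 0
    -- iteration 3/3 --
    FD 2.5: (0,0) -> (2.5,0) [heading=0, move]
    LT 180: heading 0 -> 180
  ]
  -- iteration 2/2 --
  PU: pen up
  LT 135: heading 180 -> 315
  RT 135: heading 315 -> 180
  REPEAT 3 [
    -- iteration 1/3 --
    FD 2.5: (2.5,0) -> (0,0) [heading=180, move]
    LT 180: heading 180 -> 0
    -- iteration 2/3 --
    FD 2.5: (0,0) -> (2.5,0) [heading=0, move]
    LT 180: heading 0 -> 180
    -- iteration 3/3 --
    FD 2.5: (2.5,0) -> (0,0) [heading=180, move]
    LT 180: heading 180 -> 0
  ]
]
Final: pos=(0,0), heading=0, 0 segment(s) drawn

Answer: 0 0 0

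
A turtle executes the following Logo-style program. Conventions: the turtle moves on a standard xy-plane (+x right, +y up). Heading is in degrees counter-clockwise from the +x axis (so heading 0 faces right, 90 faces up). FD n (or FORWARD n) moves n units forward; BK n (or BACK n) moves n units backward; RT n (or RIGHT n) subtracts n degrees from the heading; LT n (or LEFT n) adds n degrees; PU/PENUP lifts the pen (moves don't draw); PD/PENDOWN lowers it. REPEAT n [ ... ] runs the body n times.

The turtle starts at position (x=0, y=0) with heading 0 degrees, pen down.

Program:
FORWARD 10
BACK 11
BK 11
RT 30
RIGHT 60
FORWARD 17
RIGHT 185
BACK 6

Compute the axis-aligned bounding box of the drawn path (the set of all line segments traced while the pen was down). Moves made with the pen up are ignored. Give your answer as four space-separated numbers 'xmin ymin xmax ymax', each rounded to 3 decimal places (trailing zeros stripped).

Executing turtle program step by step:
Start: pos=(0,0), heading=0, pen down
FD 10: (0,0) -> (10,0) [heading=0, draw]
BK 11: (10,0) -> (-1,0) [heading=0, draw]
BK 11: (-1,0) -> (-12,0) [heading=0, draw]
RT 30: heading 0 -> 330
RT 60: heading 330 -> 270
FD 17: (-12,0) -> (-12,-17) [heading=270, draw]
RT 185: heading 270 -> 85
BK 6: (-12,-17) -> (-12.523,-22.977) [heading=85, draw]
Final: pos=(-12.523,-22.977), heading=85, 5 segment(s) drawn

Segment endpoints: x in {-12.523, -12, -12, -1, 0, 10}, y in {-22.977, -17, 0}
xmin=-12.523, ymin=-22.977, xmax=10, ymax=0

Answer: -12.523 -22.977 10 0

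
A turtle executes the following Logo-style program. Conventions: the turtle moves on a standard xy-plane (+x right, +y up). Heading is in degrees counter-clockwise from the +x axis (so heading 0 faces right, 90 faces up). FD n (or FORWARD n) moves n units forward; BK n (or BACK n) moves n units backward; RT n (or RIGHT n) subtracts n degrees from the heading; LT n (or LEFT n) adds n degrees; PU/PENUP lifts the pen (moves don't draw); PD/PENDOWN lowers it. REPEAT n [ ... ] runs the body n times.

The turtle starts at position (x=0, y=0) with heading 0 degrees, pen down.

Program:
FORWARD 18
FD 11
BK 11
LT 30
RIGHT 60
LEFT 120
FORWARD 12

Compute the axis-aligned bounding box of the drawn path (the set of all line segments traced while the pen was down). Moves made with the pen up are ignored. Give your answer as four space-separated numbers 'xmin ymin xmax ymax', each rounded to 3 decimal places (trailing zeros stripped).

Answer: 0 0 29 12

Derivation:
Executing turtle program step by step:
Start: pos=(0,0), heading=0, pen down
FD 18: (0,0) -> (18,0) [heading=0, draw]
FD 11: (18,0) -> (29,0) [heading=0, draw]
BK 11: (29,0) -> (18,0) [heading=0, draw]
LT 30: heading 0 -> 30
RT 60: heading 30 -> 330
LT 120: heading 330 -> 90
FD 12: (18,0) -> (18,12) [heading=90, draw]
Final: pos=(18,12), heading=90, 4 segment(s) drawn

Segment endpoints: x in {0, 18, 29}, y in {0, 12}
xmin=0, ymin=0, xmax=29, ymax=12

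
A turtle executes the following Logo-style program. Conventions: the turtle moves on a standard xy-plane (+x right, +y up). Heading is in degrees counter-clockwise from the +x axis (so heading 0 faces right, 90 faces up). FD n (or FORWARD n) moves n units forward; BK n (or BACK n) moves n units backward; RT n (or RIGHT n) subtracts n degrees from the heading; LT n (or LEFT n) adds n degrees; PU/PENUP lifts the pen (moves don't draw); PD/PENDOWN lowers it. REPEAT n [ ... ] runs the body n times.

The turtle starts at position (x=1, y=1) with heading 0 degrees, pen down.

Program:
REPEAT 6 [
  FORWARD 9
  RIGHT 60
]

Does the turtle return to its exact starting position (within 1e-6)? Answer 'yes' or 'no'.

Answer: yes

Derivation:
Executing turtle program step by step:
Start: pos=(1,1), heading=0, pen down
REPEAT 6 [
  -- iteration 1/6 --
  FD 9: (1,1) -> (10,1) [heading=0, draw]
  RT 60: heading 0 -> 300
  -- iteration 2/6 --
  FD 9: (10,1) -> (14.5,-6.794) [heading=300, draw]
  RT 60: heading 300 -> 240
  -- iteration 3/6 --
  FD 9: (14.5,-6.794) -> (10,-14.588) [heading=240, draw]
  RT 60: heading 240 -> 180
  -- iteration 4/6 --
  FD 9: (10,-14.588) -> (1,-14.588) [heading=180, draw]
  RT 60: heading 180 -> 120
  -- iteration 5/6 --
  FD 9: (1,-14.588) -> (-3.5,-6.794) [heading=120, draw]
  RT 60: heading 120 -> 60
  -- iteration 6/6 --
  FD 9: (-3.5,-6.794) -> (1,1) [heading=60, draw]
  RT 60: heading 60 -> 0
]
Final: pos=(1,1), heading=0, 6 segment(s) drawn

Start position: (1, 1)
Final position: (1, 1)
Distance = 0; < 1e-6 -> CLOSED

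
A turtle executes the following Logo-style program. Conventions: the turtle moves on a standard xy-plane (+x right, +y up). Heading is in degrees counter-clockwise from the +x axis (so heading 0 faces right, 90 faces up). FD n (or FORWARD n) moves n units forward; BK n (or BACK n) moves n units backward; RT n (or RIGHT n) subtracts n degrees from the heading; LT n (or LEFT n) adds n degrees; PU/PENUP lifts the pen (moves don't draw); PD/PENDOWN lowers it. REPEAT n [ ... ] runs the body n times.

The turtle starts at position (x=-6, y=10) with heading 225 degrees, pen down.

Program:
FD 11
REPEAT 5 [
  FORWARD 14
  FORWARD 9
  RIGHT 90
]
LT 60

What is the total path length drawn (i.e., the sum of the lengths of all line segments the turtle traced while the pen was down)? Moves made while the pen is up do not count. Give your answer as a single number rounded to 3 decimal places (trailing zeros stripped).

Answer: 126

Derivation:
Executing turtle program step by step:
Start: pos=(-6,10), heading=225, pen down
FD 11: (-6,10) -> (-13.778,2.222) [heading=225, draw]
REPEAT 5 [
  -- iteration 1/5 --
  FD 14: (-13.778,2.222) -> (-23.678,-7.678) [heading=225, draw]
  FD 9: (-23.678,-7.678) -> (-30.042,-14.042) [heading=225, draw]
  RT 90: heading 225 -> 135
  -- iteration 2/5 --
  FD 14: (-30.042,-14.042) -> (-39.941,-4.142) [heading=135, draw]
  FD 9: (-39.941,-4.142) -> (-46.305,2.222) [heading=135, draw]
  RT 90: heading 135 -> 45
  -- iteration 3/5 --
  FD 14: (-46.305,2.222) -> (-36.406,12.121) [heading=45, draw]
  FD 9: (-36.406,12.121) -> (-30.042,18.485) [heading=45, draw]
  RT 90: heading 45 -> 315
  -- iteration 4/5 --
  FD 14: (-30.042,18.485) -> (-20.142,8.586) [heading=315, draw]
  FD 9: (-20.142,8.586) -> (-13.778,2.222) [heading=315, draw]
  RT 90: heading 315 -> 225
  -- iteration 5/5 --
  FD 14: (-13.778,2.222) -> (-23.678,-7.678) [heading=225, draw]
  FD 9: (-23.678,-7.678) -> (-30.042,-14.042) [heading=225, draw]
  RT 90: heading 225 -> 135
]
LT 60: heading 135 -> 195
Final: pos=(-30.042,-14.042), heading=195, 11 segment(s) drawn

Segment lengths:
  seg 1: (-6,10) -> (-13.778,2.222), length = 11
  seg 2: (-13.778,2.222) -> (-23.678,-7.678), length = 14
  seg 3: (-23.678,-7.678) -> (-30.042,-14.042), length = 9
  seg 4: (-30.042,-14.042) -> (-39.941,-4.142), length = 14
  seg 5: (-39.941,-4.142) -> (-46.305,2.222), length = 9
  seg 6: (-46.305,2.222) -> (-36.406,12.121), length = 14
  seg 7: (-36.406,12.121) -> (-30.042,18.485), length = 9
  seg 8: (-30.042,18.485) -> (-20.142,8.586), length = 14
  seg 9: (-20.142,8.586) -> (-13.778,2.222), length = 9
  seg 10: (-13.778,2.222) -> (-23.678,-7.678), length = 14
  seg 11: (-23.678,-7.678) -> (-30.042,-14.042), length = 9
Total = 126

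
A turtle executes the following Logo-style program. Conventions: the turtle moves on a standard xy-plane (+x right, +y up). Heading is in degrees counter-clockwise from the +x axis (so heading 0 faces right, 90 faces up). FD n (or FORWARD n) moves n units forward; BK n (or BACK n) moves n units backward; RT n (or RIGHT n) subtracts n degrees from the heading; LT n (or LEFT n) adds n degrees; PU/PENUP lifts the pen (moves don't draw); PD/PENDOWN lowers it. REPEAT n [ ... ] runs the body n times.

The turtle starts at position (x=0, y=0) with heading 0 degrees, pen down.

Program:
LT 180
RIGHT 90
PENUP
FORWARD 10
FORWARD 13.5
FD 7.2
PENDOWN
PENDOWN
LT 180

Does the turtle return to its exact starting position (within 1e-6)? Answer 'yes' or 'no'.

Answer: no

Derivation:
Executing turtle program step by step:
Start: pos=(0,0), heading=0, pen down
LT 180: heading 0 -> 180
RT 90: heading 180 -> 90
PU: pen up
FD 10: (0,0) -> (0,10) [heading=90, move]
FD 13.5: (0,10) -> (0,23.5) [heading=90, move]
FD 7.2: (0,23.5) -> (0,30.7) [heading=90, move]
PD: pen down
PD: pen down
LT 180: heading 90 -> 270
Final: pos=(0,30.7), heading=270, 0 segment(s) drawn

Start position: (0, 0)
Final position: (0, 30.7)
Distance = 30.7; >= 1e-6 -> NOT closed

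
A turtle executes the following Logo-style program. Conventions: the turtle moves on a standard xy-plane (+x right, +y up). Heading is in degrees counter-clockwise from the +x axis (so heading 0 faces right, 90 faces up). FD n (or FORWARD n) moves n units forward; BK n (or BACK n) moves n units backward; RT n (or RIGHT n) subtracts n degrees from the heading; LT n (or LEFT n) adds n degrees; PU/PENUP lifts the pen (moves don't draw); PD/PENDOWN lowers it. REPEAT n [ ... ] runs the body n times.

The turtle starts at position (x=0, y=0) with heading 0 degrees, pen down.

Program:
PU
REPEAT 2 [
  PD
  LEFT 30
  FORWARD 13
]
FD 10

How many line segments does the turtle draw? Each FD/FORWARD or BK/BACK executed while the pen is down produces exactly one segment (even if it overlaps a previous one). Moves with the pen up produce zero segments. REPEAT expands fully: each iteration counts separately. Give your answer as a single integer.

Executing turtle program step by step:
Start: pos=(0,0), heading=0, pen down
PU: pen up
REPEAT 2 [
  -- iteration 1/2 --
  PD: pen down
  LT 30: heading 0 -> 30
  FD 13: (0,0) -> (11.258,6.5) [heading=30, draw]
  -- iteration 2/2 --
  PD: pen down
  LT 30: heading 30 -> 60
  FD 13: (11.258,6.5) -> (17.758,17.758) [heading=60, draw]
]
FD 10: (17.758,17.758) -> (22.758,26.419) [heading=60, draw]
Final: pos=(22.758,26.419), heading=60, 3 segment(s) drawn
Segments drawn: 3

Answer: 3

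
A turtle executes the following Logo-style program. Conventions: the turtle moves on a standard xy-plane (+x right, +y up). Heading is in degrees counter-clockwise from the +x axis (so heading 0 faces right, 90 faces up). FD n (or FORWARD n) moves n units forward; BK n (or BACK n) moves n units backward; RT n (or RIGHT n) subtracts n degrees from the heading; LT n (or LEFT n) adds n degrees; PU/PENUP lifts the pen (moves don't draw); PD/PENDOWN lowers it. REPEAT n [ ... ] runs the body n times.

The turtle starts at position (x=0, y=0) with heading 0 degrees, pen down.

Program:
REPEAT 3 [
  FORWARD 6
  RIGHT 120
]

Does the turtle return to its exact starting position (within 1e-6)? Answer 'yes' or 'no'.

Answer: yes

Derivation:
Executing turtle program step by step:
Start: pos=(0,0), heading=0, pen down
REPEAT 3 [
  -- iteration 1/3 --
  FD 6: (0,0) -> (6,0) [heading=0, draw]
  RT 120: heading 0 -> 240
  -- iteration 2/3 --
  FD 6: (6,0) -> (3,-5.196) [heading=240, draw]
  RT 120: heading 240 -> 120
  -- iteration 3/3 --
  FD 6: (3,-5.196) -> (0,0) [heading=120, draw]
  RT 120: heading 120 -> 0
]
Final: pos=(0,0), heading=0, 3 segment(s) drawn

Start position: (0, 0)
Final position: (0, 0)
Distance = 0; < 1e-6 -> CLOSED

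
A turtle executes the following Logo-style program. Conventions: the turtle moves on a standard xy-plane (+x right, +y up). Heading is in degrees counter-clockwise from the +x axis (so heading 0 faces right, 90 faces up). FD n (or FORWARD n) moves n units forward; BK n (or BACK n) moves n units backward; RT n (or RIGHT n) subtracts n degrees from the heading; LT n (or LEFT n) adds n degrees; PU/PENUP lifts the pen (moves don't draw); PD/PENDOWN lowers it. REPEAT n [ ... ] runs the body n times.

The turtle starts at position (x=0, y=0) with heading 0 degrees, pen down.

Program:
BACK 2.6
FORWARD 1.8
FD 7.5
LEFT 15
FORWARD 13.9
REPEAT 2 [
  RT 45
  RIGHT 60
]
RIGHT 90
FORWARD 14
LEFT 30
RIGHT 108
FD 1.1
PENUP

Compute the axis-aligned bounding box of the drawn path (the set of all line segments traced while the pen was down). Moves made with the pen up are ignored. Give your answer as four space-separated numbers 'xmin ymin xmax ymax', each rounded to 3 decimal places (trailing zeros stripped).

Answer: -2.6 0 24.848 17.121

Derivation:
Executing turtle program step by step:
Start: pos=(0,0), heading=0, pen down
BK 2.6: (0,0) -> (-2.6,0) [heading=0, draw]
FD 1.8: (-2.6,0) -> (-0.8,0) [heading=0, draw]
FD 7.5: (-0.8,0) -> (6.7,0) [heading=0, draw]
LT 15: heading 0 -> 15
FD 13.9: (6.7,0) -> (20.126,3.598) [heading=15, draw]
REPEAT 2 [
  -- iteration 1/2 --
  RT 45: heading 15 -> 330
  RT 60: heading 330 -> 270
  -- iteration 2/2 --
  RT 45: heading 270 -> 225
  RT 60: heading 225 -> 165
]
RT 90: heading 165 -> 75
FD 14: (20.126,3.598) -> (23.75,17.121) [heading=75, draw]
LT 30: heading 75 -> 105
RT 108: heading 105 -> 357
FD 1.1: (23.75,17.121) -> (24.848,17.063) [heading=357, draw]
PU: pen up
Final: pos=(24.848,17.063), heading=357, 6 segment(s) drawn

Segment endpoints: x in {-2.6, -0.8, 0, 6.7, 20.126, 23.75, 24.848}, y in {0, 3.598, 17.063, 17.121}
xmin=-2.6, ymin=0, xmax=24.848, ymax=17.121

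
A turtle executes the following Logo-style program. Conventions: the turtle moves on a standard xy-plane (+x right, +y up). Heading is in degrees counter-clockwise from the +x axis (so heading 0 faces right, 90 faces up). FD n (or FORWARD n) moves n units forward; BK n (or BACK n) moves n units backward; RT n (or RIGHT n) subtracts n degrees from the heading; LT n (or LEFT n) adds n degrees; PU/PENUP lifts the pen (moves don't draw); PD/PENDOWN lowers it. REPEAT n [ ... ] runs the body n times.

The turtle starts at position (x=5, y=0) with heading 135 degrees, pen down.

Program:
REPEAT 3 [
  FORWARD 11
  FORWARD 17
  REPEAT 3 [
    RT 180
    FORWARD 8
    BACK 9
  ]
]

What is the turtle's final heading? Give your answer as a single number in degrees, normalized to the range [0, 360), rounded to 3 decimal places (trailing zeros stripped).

Executing turtle program step by step:
Start: pos=(5,0), heading=135, pen down
REPEAT 3 [
  -- iteration 1/3 --
  FD 11: (5,0) -> (-2.778,7.778) [heading=135, draw]
  FD 17: (-2.778,7.778) -> (-14.799,19.799) [heading=135, draw]
  REPEAT 3 [
    -- iteration 1/3 --
    RT 180: heading 135 -> 315
    FD 8: (-14.799,19.799) -> (-9.142,14.142) [heading=315, draw]
    BK 9: (-9.142,14.142) -> (-15.506,20.506) [heading=315, draw]
    -- iteration 2/3 --
    RT 180: heading 315 -> 135
    FD 8: (-15.506,20.506) -> (-21.163,26.163) [heading=135, draw]
    BK 9: (-21.163,26.163) -> (-14.799,19.799) [heading=135, draw]
    -- iteration 3/3 --
    RT 180: heading 135 -> 315
    FD 8: (-14.799,19.799) -> (-9.142,14.142) [heading=315, draw]
    BK 9: (-9.142,14.142) -> (-15.506,20.506) [heading=315, draw]
  ]
  -- iteration 2/3 --
  FD 11: (-15.506,20.506) -> (-7.728,12.728) [heading=315, draw]
  FD 17: (-7.728,12.728) -> (4.293,0.707) [heading=315, draw]
  REPEAT 3 [
    -- iteration 1/3 --
    RT 180: heading 315 -> 135
    FD 8: (4.293,0.707) -> (-1.364,6.364) [heading=135, draw]
    BK 9: (-1.364,6.364) -> (5,0) [heading=135, draw]
    -- iteration 2/3 --
    RT 180: heading 135 -> 315
    FD 8: (5,0) -> (10.657,-5.657) [heading=315, draw]
    BK 9: (10.657,-5.657) -> (4.293,0.707) [heading=315, draw]
    -- iteration 3/3 --
    RT 180: heading 315 -> 135
    FD 8: (4.293,0.707) -> (-1.364,6.364) [heading=135, draw]
    BK 9: (-1.364,6.364) -> (5,0) [heading=135, draw]
  ]
  -- iteration 3/3 --
  FD 11: (5,0) -> (-2.778,7.778) [heading=135, draw]
  FD 17: (-2.778,7.778) -> (-14.799,19.799) [heading=135, draw]
  REPEAT 3 [
    -- iteration 1/3 --
    RT 180: heading 135 -> 315
    FD 8: (-14.799,19.799) -> (-9.142,14.142) [heading=315, draw]
    BK 9: (-9.142,14.142) -> (-15.506,20.506) [heading=315, draw]
    -- iteration 2/3 --
    RT 180: heading 315 -> 135
    FD 8: (-15.506,20.506) -> (-21.163,26.163) [heading=135, draw]
    BK 9: (-21.163,26.163) -> (-14.799,19.799) [heading=135, draw]
    -- iteration 3/3 --
    RT 180: heading 135 -> 315
    FD 8: (-14.799,19.799) -> (-9.142,14.142) [heading=315, draw]
    BK 9: (-9.142,14.142) -> (-15.506,20.506) [heading=315, draw]
  ]
]
Final: pos=(-15.506,20.506), heading=315, 24 segment(s) drawn

Answer: 315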